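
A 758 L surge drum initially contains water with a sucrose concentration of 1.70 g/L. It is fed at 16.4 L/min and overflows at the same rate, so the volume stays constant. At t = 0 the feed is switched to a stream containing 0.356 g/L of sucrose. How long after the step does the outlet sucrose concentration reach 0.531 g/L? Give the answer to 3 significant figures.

94.2 min

Species balance: V dC/dt = Q(C_in − C) ⇒ τ = V/Q = 46.220 min.
C(t) = C_in + (C₀ − C_in) e^(−t/τ). Set C = 0.531 and solve for t:
e^(−t/τ) = (C − C_in)/(C₀ − C_in) = (0.531 − 0.356)/(1.70 − 0.356) = 0.13021
t = −τ ln(…) = 46.220 × 2.0386 = 94.224 min.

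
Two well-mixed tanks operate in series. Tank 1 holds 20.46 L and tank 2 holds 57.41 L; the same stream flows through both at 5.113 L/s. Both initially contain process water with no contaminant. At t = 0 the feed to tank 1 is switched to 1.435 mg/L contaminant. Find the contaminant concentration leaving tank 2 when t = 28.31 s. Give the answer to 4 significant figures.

Time constants: τᵢ = Vᵢ/Q for each well-mixed tank.
τ₁ = 20.46/5.113 = 4.00156 s; τ₂ = 57.41/5.113 = 11.2282 s.
Tank 1: C₁ = C_in(1 − e^(−t/τ₁)). Tank 2 (τ₁ ≠ τ₂): C₂ = C_in[1 − (τ₁ e^(−t/τ₁) − τ₂ e^(−t/τ₂))/(τ₁ − τ₂)].
At t = 28.31: e^(−t/τ₁) = 0.000846219, e^(−t/τ₂) = 0.0803534.
C₂ = 1.435·[1 − (4.00156·0.000846219 − 11.2282·0.0803534)/(-7.22668)] = 1.435·0.875622 = 1.25652 mg/L.

1.257 mg/L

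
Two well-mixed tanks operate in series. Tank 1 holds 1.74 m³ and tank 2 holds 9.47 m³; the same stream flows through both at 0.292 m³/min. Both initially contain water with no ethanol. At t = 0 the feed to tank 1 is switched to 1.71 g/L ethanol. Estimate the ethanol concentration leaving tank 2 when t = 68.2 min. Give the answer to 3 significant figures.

1.45 g/L

Each tank obeys Vᵢ dCᵢ/dt = Q(Cᵢ₋₁ − Cᵢ), so τᵢ = Vᵢ/Q.
τ₁ = 1.74/0.292 = 5.9589 min; τ₂ = 9.47/0.292 = 32.432 min.
Tank 1: C₁ = C_in(1 − e^(−t/τ₁)). Tank 2 (τ₁ ≠ τ₂): C₂ = C_in[1 − (τ₁ e^(−t/τ₁) − τ₂ e^(−t/τ₂))/(τ₁ − τ₂)].
At t = 68.2: e^(−t/τ₁) = 1.0702e-05, e^(−t/τ₂) = 0.12210.
C₂ = 1.71·[1 − (5.9589·1.0702e-05 − 32.432·0.12210)/(-26.473)] = 1.71·0.85041 = 1.4542 g/L.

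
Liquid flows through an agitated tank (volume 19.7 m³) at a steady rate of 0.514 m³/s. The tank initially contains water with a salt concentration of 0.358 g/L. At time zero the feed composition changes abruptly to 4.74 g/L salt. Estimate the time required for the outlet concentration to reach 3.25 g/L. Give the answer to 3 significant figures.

Species balance: V dC/dt = Q(C_in − C) ⇒ τ = V/Q = 38.327 s.
C(t) = C_in + (C₀ − C_in) e^(−t/τ). Set C = 3.25 and solve for t:
e^(−t/τ) = (C − C_in)/(C₀ − C_in) = (3.25 − 4.74)/(0.358 − 4.74) = 0.34003
t = −τ ln(…) = 38.327 × 1.0787 = 41.344 s.

41.3 s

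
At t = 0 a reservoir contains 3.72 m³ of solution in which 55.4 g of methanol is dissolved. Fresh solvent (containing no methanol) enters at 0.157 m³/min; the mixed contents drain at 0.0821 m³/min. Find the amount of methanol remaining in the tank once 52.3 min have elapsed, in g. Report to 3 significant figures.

25.2 g

Let m(t) be the amount of methanol. Volume: V(t) = V₀ + (Q_in − Q_out) t = 3.72 + 0.074900 t; V(52.3) = 7.6373 m³.
Solute balance: dm/dt = 0 − Q_out C = −Q_out m/V(t).
dm/m = −Q_out dt/(V₀ + 0.074900 t); integrating gives ln(m/m₀) = −(Q_out/(Q_in−Q_out)) ln(V/V₀).
m = m₀ (V₀/V)^(Q_out/(Q_in−Q_out)) = 55.4 × (3.72/7.6373)^(1.0961) = 25.182 g.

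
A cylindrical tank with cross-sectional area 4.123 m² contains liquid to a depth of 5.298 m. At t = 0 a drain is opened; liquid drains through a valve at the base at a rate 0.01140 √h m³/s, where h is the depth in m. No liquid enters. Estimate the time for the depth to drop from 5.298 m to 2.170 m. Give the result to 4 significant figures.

599.4 s

A dh/dt = −Q_out = −0.01140 √h.
∫ h^(−1/2) dh = −(0.01140/A) ∫ dt, giving 2√h = 2√h₀ − (0.01140/A) t.
t = 2A(√h₀ − √h)/0.01140 = 2·4.123·(√5.298 − √2.170)/0.01140
  = 8.24600 × (2.30174 − 1.47309) / 0.01140 = 599.388 s.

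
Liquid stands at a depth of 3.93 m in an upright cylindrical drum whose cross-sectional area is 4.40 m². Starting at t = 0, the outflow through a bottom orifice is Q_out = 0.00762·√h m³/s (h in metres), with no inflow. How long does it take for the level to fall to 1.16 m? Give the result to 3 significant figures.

A dh/dt = −Q_out = −0.00762 √h.
Separate and integrate: 2(√h − √h₀) = −(0.00762/A) t.
t = 2A(√h₀ − √h)/0.00762 = 2·4.40·(√3.93 − √1.16)/0.00762
  = 8.8000 × (1.9824 − 1.0770) / 0.00762 = 1045.6 s.

1050 s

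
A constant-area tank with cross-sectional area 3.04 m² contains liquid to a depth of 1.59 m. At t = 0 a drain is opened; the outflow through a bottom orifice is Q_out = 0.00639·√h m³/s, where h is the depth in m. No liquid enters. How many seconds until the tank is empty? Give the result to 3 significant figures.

With no inflow, A dh/dt = −0.00639 √h.
∫ h^(−1/2) dh = −(0.00639/A) ∫ dt, giving 2√h = 2√h₀ − (0.00639/A) t.
Tank is empty when √h = 0: t_empty = 2A√h₀/0.00639.
t_empty = 2·3.04·√1.59/0.00639 = 6.0800·1.2610/0.00639 = 1199.8 s.

1200 s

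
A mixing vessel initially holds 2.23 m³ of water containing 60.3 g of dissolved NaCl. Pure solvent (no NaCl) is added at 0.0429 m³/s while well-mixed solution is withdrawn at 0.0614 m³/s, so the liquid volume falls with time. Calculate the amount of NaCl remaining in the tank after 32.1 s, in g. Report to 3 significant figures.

Total volume: dV/dt = Q_in − Q_out = -0.018500 m³/s, so V(t) = 2.23 − 0.018500 t and V(32.1) = 1.6361 m³.
Species balance (pure solvent in): dm/dt = −Q_out · m/V(t).
dm/m = −Q_out dt/(V₀ − 0.018500 t); integrating gives ln(m/m₀) = −(Q_out/(Q_in−Q_out)) ln(V/V₀).
m = m₀ (V₀/V)^(Q_out/(Q_in−Q_out)) = 60.3 × (2.23/1.6361)^(-3.3189) = 21.577 g.

21.6 g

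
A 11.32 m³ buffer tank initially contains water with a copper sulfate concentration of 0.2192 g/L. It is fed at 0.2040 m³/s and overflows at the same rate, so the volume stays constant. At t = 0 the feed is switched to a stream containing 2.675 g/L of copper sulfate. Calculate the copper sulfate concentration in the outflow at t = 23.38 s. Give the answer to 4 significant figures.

1.064 g/L

Accumulation = in − out for the solute gives V dC/dt = Q(C_in − C).
Time constant τ = V/Q = 11.32/0.2040 = 55.4902 s.
Solution: C(t) = C_in + (C₀ − C_in) e^(−t/τ).
C(23.38) = 2.675 + (0.2192 − 2.675)·e^(−23.38/55.4902) = 2.675 + (-2.45580)·0.656170 = 1.06358 g/L.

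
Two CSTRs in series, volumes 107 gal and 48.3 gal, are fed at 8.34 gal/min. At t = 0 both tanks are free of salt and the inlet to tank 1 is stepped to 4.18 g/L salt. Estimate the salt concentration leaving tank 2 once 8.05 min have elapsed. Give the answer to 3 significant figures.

Each tank obeys Vᵢ dCᵢ/dt = Q(Cᵢ₋₁ − Cᵢ), so τᵢ = Vᵢ/Q.
τ₁ = 107/8.34 = 12.830 min; τ₂ = 48.3/8.34 = 5.7914 min.
Tank 1: C₁ = C_in(1 − e^(−t/τ₁)). Tank 2 (τ₁ ≠ τ₂): C₂ = C_in[1 − (τ₁ e^(−t/τ₁) − τ₂ e^(−t/τ₂))/(τ₁ − τ₂)].
At t = 8.05: e^(−t/τ₁) = 0.53395, e^(−t/τ₂) = 0.24908.
C₂ = 4.18·[1 − (12.830·0.53395 − 5.7914·0.24908)/(7.0384)] = 4.18·0.23164 = 0.96827 g/L.

0.968 g/L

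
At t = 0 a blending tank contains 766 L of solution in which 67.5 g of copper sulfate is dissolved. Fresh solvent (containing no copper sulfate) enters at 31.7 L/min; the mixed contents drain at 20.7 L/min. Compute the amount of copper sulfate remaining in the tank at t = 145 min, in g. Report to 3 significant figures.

Total volume: dV/dt = Q_in − Q_out = 11.000 L/min, so V(t) = 766 + 11.000 t and V(145) = 2361.0 L.
No copper sulfate enters, so dm/dt = −Q_out · (m/V).
dm/m = −Q_out dt/(V₀ + 11.000 t); integrating gives ln(m/m₀) = −(Q_out/(Q_in−Q_out)) ln(V/V₀).
m = m₀ (V₀/V)^(Q_out/(Q_in−Q_out)) = 67.5 × (766/2361.0)^(1.8818) = 8.1160 g.

8.12 g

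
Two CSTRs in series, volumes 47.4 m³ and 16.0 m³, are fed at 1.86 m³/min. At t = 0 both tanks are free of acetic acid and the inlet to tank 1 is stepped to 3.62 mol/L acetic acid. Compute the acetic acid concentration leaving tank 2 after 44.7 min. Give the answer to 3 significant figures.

2.68 mol/L

Each tank obeys Vᵢ dCᵢ/dt = Q(Cᵢ₋₁ − Cᵢ), so τᵢ = Vᵢ/Q.
τ₁ = 47.4/1.86 = 25.484 min; τ₂ = 16.0/1.86 = 8.6022 min.
Solving the cascade with C₁(0)=C₂(0)=0 gives C₂(t) = C_in[1 − (τ₁ e^(−t/τ₁) − τ₂ e^(−t/τ₂))/(τ₁ − τ₂)].
At t = 44.7: e^(−t/τ₁) = 0.17307, e^(−t/τ₂) = 0.0055366.
C₂ = 3.62·[1 − (25.484·0.17307 − 8.6022·0.0055366)/(16.882)] = 3.62·0.74156 = 2.6844 mol/L.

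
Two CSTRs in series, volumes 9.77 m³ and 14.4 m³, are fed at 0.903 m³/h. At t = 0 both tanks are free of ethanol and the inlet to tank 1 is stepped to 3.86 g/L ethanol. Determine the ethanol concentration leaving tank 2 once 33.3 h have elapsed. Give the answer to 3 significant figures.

2.75 g/L

Time constants: τᵢ = Vᵢ/Q for each well-mixed tank.
τ₁ = 9.77/0.903 = 10.819 h; τ₂ = 14.4/0.903 = 15.947 h.
Tank 1: C₁ = C_in(1 − e^(−t/τ₁)). Tank 2 (τ₁ ≠ τ₂): C₂ = C_in[1 − (τ₁ e^(−t/τ₁) − τ₂ e^(−t/τ₂))/(τ₁ − τ₂)].
At t = 33.3: e^(−t/τ₁) = 0.046061, e^(−t/τ₂) = 0.12391.
C₂ = 3.86·[1 − (10.819·0.046061 − 15.947·0.12391)/(-5.1274)] = 3.86·0.71181 = 2.7476 g/L.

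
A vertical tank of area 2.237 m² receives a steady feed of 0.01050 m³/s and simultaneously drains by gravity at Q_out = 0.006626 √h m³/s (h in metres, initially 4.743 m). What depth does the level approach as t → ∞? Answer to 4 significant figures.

A dh/dt = Q_in − 0.006626 √h. Steady state requires inflow = outflow:
Q_in = 0.006626 √h_ss ⇒ √h_ss = 0.01050/0.006626 = 1.58467.
h_ss = 1.58467² = 2.51117 m. (Since h₀ = 4.743 m > h_ss, the level will fall toward this value.)

2.511 m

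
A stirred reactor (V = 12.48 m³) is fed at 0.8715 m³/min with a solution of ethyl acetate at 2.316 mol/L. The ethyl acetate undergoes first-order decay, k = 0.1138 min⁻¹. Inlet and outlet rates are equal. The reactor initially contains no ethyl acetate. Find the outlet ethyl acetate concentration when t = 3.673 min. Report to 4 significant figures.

0.4321 mol/L

Accumulation = in − out − consumed: V dC/dt = Q C_in − Q C − k V C.
This is linear with rate a = Q/V + k = 0.183632 min⁻¹.
C_ss = Q C_in/(Q + kV) = 0.880732 mol/L; C(t) = C_ss + (C₀ − C_ss) e^(−a t).
C(3.673) = 0.880732 + (-0.880732)·e^(−0.183632·3.673) = 0.880732 + (-0.880732)·0.509422 = 0.432068 mol/L.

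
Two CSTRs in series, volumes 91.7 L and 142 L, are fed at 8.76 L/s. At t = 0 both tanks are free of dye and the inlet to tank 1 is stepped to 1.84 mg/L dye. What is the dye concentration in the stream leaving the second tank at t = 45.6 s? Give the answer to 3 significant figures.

1.57 mg/L

Species balance on tank i: dCᵢ/dt = (Cᵢ₋₁ − Cᵢ)/τᵢ with τᵢ = Vᵢ/Q.
τ₁ = 91.7/8.76 = 10.468 s; τ₂ = 142/8.76 = 16.210 s.
Tank 1: C₁ = C_in(1 − e^(−t/τ₁)). Tank 2 (τ₁ ≠ τ₂): C₂ = C_in[1 − (τ₁ e^(−t/τ₁) − τ₂ e^(−t/τ₂))/(τ₁ − τ₂)].
At t = 45.6: e^(−t/τ₁) = 0.012828, e^(−t/τ₂) = 0.060020.
C₂ = 1.84·[1 − (10.468·0.012828 − 16.210·0.060020)/(-5.7420)] = 1.84·0.85395 = 1.5713 mg/L.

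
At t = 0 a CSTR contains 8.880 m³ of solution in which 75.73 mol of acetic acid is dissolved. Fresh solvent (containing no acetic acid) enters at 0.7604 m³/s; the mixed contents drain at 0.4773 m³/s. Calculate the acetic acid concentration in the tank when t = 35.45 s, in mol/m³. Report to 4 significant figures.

Total volume: dV/dt = Q_in − Q_out = 0.283100 m³/s, so V(t) = 8.880 + 0.283100 t and V(35.45) = 18.9159 m³.
No acetic acid enters, so dm/dt = −Q_out · (m/V).
Separate: dm/m = −Q_out dt/V(t) ⇒ ln(m/m₀) = −(Q_out/(Q_in−Q_out)) ln(V/V₀).
m = m₀ (V₀/V)^(Q_out/(Q_in−Q_out)) = 75.73 × (8.880/18.9159)^(1.68598) = 21.1626 mol.
C = m/V = 21.1626/18.9159 = 1.11878 mol/m³.

1.119 mol/m³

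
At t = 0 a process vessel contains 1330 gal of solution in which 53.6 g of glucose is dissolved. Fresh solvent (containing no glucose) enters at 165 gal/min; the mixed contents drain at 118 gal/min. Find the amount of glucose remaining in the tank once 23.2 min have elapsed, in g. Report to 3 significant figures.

11.9 g

Let m(t) be the amount of glucose. Volume: V(t) = V₀ + (Q_in − Q_out) t = 1330 + 47.000 t; V(23.2) = 2420.4 gal.
Species balance (pure solvent in): dm/dt = −Q_out · m/V(t).
Separate: dm/m = −Q_out dt/V(t) ⇒ ln(m/m₀) = −(Q_out/(Q_in−Q_out)) ln(V/V₀).
m = m₀ (V₀/V)^(Q_out/(Q_in−Q_out)) = 53.6 × (1330/2420.4)^(2.5106) = 11.921 g.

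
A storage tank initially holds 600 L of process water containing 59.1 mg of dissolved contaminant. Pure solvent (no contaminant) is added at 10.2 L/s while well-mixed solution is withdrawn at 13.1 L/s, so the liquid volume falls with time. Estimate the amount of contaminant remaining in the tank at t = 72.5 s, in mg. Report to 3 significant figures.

Total volume: dV/dt = Q_in − Q_out = -2.9000 L/s, so V(t) = 600 − 2.9000 t and V(72.5) = 389.75 L.
Species balance (pure solvent in): dm/dt = −Q_out · m/V(t).
dm/m = −Q_out dt/(V₀ − 2.9000 t); integrating gives ln(m/m₀) = −(Q_out/(Q_in−Q_out)) ln(V/V₀).
m = m₀ (V₀/V)^(Q_out/(Q_in−Q_out)) = 59.1 × (600/389.75)^(-4.5172) = 8.4181 mg.

8.42 mg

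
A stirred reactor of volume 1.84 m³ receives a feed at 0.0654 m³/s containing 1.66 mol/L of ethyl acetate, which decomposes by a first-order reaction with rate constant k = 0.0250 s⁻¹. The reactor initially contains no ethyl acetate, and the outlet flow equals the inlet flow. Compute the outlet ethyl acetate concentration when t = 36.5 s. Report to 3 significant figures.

V dC/dt = Q(C_in − C) − k V C.
dC/dt = (Q/V) C_in − (Q/V + k) C; effective rate a = Q/V + k = 0.035543 + 0.0250 = 0.060543 s⁻¹.
C_ss = Q C_in/(Q + kV) = 0.97454 mol/L; C(t) = C_ss + (C₀ − C_ss) e^(−a t).
C(36.5) = 0.97454 + (-0.97454)·e^(−0.060543·36.5) = 0.97454 + (-0.97454)·0.10972 = 0.86762 mol/L.

0.868 mol/L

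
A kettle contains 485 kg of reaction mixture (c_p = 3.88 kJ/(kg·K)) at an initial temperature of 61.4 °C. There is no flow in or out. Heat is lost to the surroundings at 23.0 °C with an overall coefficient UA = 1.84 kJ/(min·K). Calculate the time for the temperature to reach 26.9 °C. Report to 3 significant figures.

2340 min

M c_p dT/dt = −UA(T − T_amb).
τ = M c_p/UA = 1022.7 min; T_ss = T_amb = 23.000 °C.
T(t) = T_ss + (T₀ − T_ss)e^(−t/τ); set T = 26.9:
t = −τ ln[(T − T_ss)/(T₀ − T_ss)] = −1022.7 · ln(0.10156) = 2339.0 min.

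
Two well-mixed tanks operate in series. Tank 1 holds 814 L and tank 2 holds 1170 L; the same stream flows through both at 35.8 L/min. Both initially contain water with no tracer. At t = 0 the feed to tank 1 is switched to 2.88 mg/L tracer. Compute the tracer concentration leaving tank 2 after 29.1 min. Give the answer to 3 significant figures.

Time constants: τᵢ = Vᵢ/Q for each well-mixed tank.
τ₁ = 814/35.8 = 22.737 min; τ₂ = 1170/35.8 = 32.682 min.
Tank 1: C₁ = C_in(1 − e^(−t/τ₁)). Tank 2 (τ₁ ≠ τ₂): C₂ = C_in[1 − (τ₁ e^(−t/τ₁) − τ₂ e^(−t/τ₂))/(τ₁ − τ₂)].
At t = 29.1: e^(−t/τ₁) = 0.27809, e^(−t/τ₂) = 0.41049.
C₂ = 2.88·[1 − (22.737·0.27809 − 32.682·0.41049)/(-9.9441)] = 2.88·0.28677 = 0.82591 mg/L.

0.826 mg/L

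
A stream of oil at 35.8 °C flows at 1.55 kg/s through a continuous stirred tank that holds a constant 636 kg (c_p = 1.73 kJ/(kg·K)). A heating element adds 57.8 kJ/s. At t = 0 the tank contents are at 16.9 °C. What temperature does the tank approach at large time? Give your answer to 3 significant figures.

57.4 °C

M c_p dT/dt = ṁ c_p (T_in − T) + Q̇.
At steady state dT/dt = 0 ⇒ T_ss = T_in + Q̇/(ṁ c_p) = 35.8 + 57.8/(1.55·1.73) = 57.355 °C.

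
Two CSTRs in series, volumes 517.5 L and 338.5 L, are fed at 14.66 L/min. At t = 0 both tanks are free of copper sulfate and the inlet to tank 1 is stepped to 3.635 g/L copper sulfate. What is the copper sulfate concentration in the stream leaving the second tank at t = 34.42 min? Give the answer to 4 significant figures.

Time constants: τᵢ = Vᵢ/Q for each well-mixed tank.
τ₁ = 517.5/14.66 = 35.3001 min; τ₂ = 338.5/14.66 = 23.0900 min.
Solving the cascade with C₁(0)=C₂(0)=0 gives C₂(t) = C_in[1 − (τ₁ e^(−t/τ₁) − τ₂ e^(−t/τ₂))/(τ₁ − τ₂)].
At t = 34.42: e^(−t/τ₁) = 0.377167, e^(−t/τ₂) = 0.225218.
C₂ = 3.635·[1 − (35.3001·0.377167 − 23.0900·0.225218)/(12.2101)] = 3.635·0.335488 = 1.21950 g/L.

1.219 g/L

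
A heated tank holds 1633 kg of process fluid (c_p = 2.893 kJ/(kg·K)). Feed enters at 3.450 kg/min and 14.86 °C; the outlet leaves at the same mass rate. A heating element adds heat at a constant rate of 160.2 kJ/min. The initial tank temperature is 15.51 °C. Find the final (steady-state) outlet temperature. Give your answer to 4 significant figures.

30.91 °C

M c_p dT/dt = ṁ c_p (T_in − T) + Q̇.
At steady state dT/dt = 0 ⇒ T_ss = T_in + Q̇/(ṁ c_p) = 14.86 + 160.2/(3.450·2.893) = 30.9107 °C.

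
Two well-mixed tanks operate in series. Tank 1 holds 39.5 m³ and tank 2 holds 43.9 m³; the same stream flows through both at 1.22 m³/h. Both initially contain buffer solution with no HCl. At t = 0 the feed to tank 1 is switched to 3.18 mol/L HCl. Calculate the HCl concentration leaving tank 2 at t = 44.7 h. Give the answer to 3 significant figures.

1.20 mol/L

Each tank obeys Vᵢ dCᵢ/dt = Q(Cᵢ₋₁ − Cᵢ), so τᵢ = Vᵢ/Q.
τ₁ = 39.5/1.22 = 32.377 h; τ₂ = 43.9/1.22 = 35.984 h.
Solving the cascade with C₁(0)=C₂(0)=0 gives C₂(t) = C_in[1 − (τ₁ e^(−t/τ₁) − τ₂ e^(−t/τ₂))/(τ₁ − τ₂)].
At t = 44.7: e^(−t/τ₁) = 0.25143, e^(−t/τ₂) = 0.28874.
C₂ = 3.18·[1 − (32.377·0.25143 − 35.984·0.28874)/(-3.6066)] = 3.18·0.37629 = 1.1966 mol/L.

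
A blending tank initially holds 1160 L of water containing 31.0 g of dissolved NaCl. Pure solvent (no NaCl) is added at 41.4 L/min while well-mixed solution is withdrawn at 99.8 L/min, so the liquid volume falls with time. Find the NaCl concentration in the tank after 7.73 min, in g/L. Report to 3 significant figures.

Let m(t) be the amount of NaCl. Volume: V(t) = V₀ + (Q_in − Q_out) t = 1160 − 58.400 t; V(7.73) = 708.57 L.
Species balance (pure solvent in): dm/dt = −Q_out · m/V(t).
Separate: dm/m = −Q_out dt/V(t) ⇒ ln(m/m₀) = −(Q_out/(Q_in−Q_out)) ln(V/V₀).
m = m₀ (V₀/V)^(Q_out/(Q_in−Q_out)) = 31.0 × (1160/708.57)^(-1.7089) = 13.351 g.
C = m/V = 13.351/708.57 = 0.018843 g/L.

0.0188 g/L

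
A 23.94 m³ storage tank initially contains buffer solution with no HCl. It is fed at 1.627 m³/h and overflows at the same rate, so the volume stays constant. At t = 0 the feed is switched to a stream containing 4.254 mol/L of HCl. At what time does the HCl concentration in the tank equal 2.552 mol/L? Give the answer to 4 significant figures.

Species balance: V dC/dt = Q(C_in − C) ⇒ τ = V/Q = 14.7142 h.
C(t) = C_in + (C₀ − C_in) e^(−t/τ). Set C = 2.552 and solve for t:
e^(−t/τ) = (C − C_in)/(C₀ − C_in) = (2.552 − 4.254)/(0 − 4.254) = 0.400094
t = −τ ln(…) = 14.7142 × 0.916056 = 13.4790 h.

13.48 h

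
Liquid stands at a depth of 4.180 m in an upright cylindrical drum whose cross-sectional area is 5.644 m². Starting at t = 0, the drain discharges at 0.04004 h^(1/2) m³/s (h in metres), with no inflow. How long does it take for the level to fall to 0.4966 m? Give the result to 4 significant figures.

Volume balance on the tank: A dh/dt = −0.04004 √h.
Separate and integrate: 2(√h − √h₀) = −(0.04004/A) t.
t = 2A(√h₀ − √h)/0.04004 = 2·5.644·(√4.180 − √0.4966)/0.04004
  = 11.2880 × (2.04450 − 0.704699) / 0.04004 = 377.716 s.

377.7 s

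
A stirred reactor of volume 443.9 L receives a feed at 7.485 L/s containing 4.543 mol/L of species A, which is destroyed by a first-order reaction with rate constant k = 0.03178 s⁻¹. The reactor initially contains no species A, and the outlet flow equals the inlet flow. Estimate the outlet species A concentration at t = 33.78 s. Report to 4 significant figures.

1.270 mol/L

Species balance: V dC/dt = Q C_in − Q C − k V C.
This is linear with rate a = Q/V + k = 0.0486419 s⁻¹.
C_ss = Q C_in/(Q + kV) = 1.57485 mol/L; C(t) = C_ss + (C₀ − C_ss) e^(−a t).
C(33.78) = 1.57485 + (-1.57485)·e^(−0.0486419·33.78) = 1.57485 + (-1.57485)·0.193375 = 1.27031 mol/L.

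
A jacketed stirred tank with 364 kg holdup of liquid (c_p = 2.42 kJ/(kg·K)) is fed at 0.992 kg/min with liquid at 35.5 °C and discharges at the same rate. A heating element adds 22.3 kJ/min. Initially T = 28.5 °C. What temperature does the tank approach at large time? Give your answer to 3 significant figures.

M c_p dT/dt = ṁ c_p (T_in − T) + Q̇.
At steady state dT/dt = 0 ⇒ T_ss = T_in + Q̇/(ṁ c_p) = 35.5 + 22.3/(0.992·2.42) = 44.789 °C.

44.8 °C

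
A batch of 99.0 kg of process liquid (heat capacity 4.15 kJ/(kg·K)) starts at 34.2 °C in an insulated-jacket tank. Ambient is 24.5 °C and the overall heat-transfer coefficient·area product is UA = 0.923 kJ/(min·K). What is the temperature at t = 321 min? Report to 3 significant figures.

Lumped-capacitance energy balance: M c_p dT/dt = UA(T_amb − T).
dT/dt = (T_ss − T)/τ with T_ss = T_amb = 24.500 °C, τ = M c_p/UA = 99.0·4.15/0.923 = 445.12 min.
This is linear first-order; T(t) = T_ss + (T₀ − T_ss) e^(−t/τ).
T(321) = 24.500 + (9.7000)·0.48619 = 29.216 °C.

29.2 °C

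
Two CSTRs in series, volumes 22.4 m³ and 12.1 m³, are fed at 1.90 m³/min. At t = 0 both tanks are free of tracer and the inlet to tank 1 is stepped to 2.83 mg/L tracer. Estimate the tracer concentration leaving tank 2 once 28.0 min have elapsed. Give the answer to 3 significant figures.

Each tank obeys Vᵢ dCᵢ/dt = Q(Cᵢ₋₁ − Cᵢ), so τᵢ = Vᵢ/Q.
τ₁ = 22.4/1.90 = 11.789 min; τ₂ = 12.1/1.90 = 6.3684 min.
Tank 1: C₁ = C_in(1 − e^(−t/τ₁)). Tank 2 (τ₁ ≠ τ₂): C₂ = C_in[1 − (τ₁ e^(−t/τ₁) − τ₂ e^(−t/τ₂))/(τ₁ − τ₂)].
At t = 28.0: e^(−t/τ₁) = 0.093014, e^(−t/τ₂) = 0.012318.
C₂ = 2.83·[1 − (11.789·0.093014 − 6.3684·0.012318)/(5.4211)] = 2.83·0.81219 = 2.2985 mg/L.

2.30 mg/L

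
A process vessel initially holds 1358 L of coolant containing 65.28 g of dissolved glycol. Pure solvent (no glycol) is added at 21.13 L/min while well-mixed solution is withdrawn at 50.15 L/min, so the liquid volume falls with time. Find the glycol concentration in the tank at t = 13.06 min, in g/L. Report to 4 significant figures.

0.03788 g/L

Total volume: dV/dt = Q_in − Q_out = -29.0200 L/min, so V(t) = 1358 − 29.0200 t and V(13.06) = 978.999 L.
Solute balance: dm/dt = 0 − Q_out C = −Q_out m/V(t).
Separate: dm/m = −Q_out dt/V(t) ⇒ ln(m/m₀) = −(Q_out/(Q_in−Q_out)) ln(V/V₀).
m = m₀ (V₀/V)^(Q_out/(Q_in−Q_out)) = 65.28 × (1358/978.999)^(-1.72812) = 37.0838 g.
C = m/V = 37.0838/978.999 = 0.0378793 g/L.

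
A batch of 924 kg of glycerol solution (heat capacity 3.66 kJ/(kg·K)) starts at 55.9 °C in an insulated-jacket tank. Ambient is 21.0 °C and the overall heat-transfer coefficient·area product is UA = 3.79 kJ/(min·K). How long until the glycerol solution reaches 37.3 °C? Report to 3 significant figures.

First-law balance (no shaft work): M c_p dT/dt = −UA(T − T_amb).
τ = M c_p/UA = 892.31 min; T_ss = T_amb = 21.000 °C.
T(t) = T_ss + (T₀ − T_ss)e^(−t/τ); set T = 37.3:
t = −τ ln[(T − T_ss)/(T₀ − T_ss)] = −892.31 · ln(0.46705) = 679.33 min.

679 min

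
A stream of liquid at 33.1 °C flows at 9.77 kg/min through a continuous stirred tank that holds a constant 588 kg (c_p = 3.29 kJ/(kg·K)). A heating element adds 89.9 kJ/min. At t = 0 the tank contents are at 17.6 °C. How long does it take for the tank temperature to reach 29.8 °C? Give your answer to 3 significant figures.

66.1 min

M c_p dT/dt = ṁ c_p (T_in − T) + Q̇.
τ = M/ṁ = 60.184 min; T_ss = T_in + Q̇/(ṁ c_p) = 35.897 °C.
T(t) = T_ss + (T₀ − T_ss) e^(−t/τ). Set T = 29.8:
e^(−t/τ) = (29.8 − 35.897)/(17.6 − 35.897) = 0.33322
t = −60.184 · ln(0.33322) = 66.140 min.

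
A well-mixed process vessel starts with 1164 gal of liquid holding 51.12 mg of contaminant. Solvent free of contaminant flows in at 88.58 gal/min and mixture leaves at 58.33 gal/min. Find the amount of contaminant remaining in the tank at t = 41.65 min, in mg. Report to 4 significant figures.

Let m(t) be the amount of contaminant. Volume: V(t) = V₀ + (Q_in − Q_out) t = 1164 + 30.2500 t; V(41.65) = 2423.91 gal.
Species balance (pure solvent in): dm/dt = −Q_out · m/V(t).
dm/m = −Q_out dt/(V₀ + 30.2500 t); integrating gives ln(m/m₀) = −(Q_out/(Q_in−Q_out)) ln(V/V₀).
m = m₀ (V₀/V)^(Q_out/(Q_in−Q_out)) = 51.12 × (1164/2423.91)^(1.92826) = 12.4255 mg.

12.43 mg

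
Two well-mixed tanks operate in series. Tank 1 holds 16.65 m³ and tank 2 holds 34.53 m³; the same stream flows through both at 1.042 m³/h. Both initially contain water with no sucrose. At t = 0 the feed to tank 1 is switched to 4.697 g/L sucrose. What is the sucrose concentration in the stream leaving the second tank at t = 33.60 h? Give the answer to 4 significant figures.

1.940 g/L

Each tank obeys Vᵢ dCᵢ/dt = Q(Cᵢ₋₁ − Cᵢ), so τᵢ = Vᵢ/Q.
τ₁ = 16.65/1.042 = 15.9789 h; τ₂ = 34.53/1.042 = 33.1382 h.
Tank 1: C₁ = C_in(1 − e^(−t/τ₁)). Tank 2 (τ₁ ≠ τ₂): C₂ = C_in[1 − (τ₁ e^(−t/τ₁) − τ₂ e^(−t/τ₂))/(τ₁ − τ₂)].
At t = 33.60: e^(−t/τ₁) = 0.122117, e^(−t/τ₂) = 0.362788.
C₂ = 4.697·[1 − (15.9789·0.122117 − 33.1382·0.362788)/(-17.1593)] = 4.697·0.413097 = 1.94032 g/L.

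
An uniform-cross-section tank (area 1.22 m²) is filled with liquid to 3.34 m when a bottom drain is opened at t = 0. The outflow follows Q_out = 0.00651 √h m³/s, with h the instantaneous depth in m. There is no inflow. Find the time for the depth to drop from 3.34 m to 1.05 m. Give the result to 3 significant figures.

301 s

Accumulation of liquid (constant cross-section A): A dh/dt = −0.00651 √h.
∫ h^(−1/2) dh = −(0.00651/A) ∫ dt, giving 2√h = 2√h₀ − (0.00651/A) t.
t = 2A(√h₀ − √h)/0.00651 = 2·1.22·(√3.34 − √1.05)/0.00651
  = 2.4400 × (1.8276 − 1.0247) / 0.00651 = 300.92 s.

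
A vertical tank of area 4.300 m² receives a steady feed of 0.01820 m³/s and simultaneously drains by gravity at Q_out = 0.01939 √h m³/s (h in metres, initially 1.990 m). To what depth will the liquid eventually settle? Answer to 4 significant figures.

A dh/dt = Q_in − 0.01939 √h. Steady state requires inflow = outflow:
Q_in = 0.01939 √h_ss ⇒ √h_ss = 0.01820/0.01939 = 0.938628.
h_ss = 0.938628² = 0.881023 m. (Since h₀ = 1.990 m > h_ss, the level will fall toward this value.)

0.8810 m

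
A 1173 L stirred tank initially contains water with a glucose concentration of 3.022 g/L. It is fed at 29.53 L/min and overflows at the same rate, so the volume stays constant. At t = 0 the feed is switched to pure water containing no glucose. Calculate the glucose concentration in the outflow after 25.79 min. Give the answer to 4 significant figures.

1.579 g/L

Accumulation = in − out for the solute gives V dC/dt = Q(C_in − C).
Time constant τ = V/Q = 1173/29.53 = 39.7223 min.
Solution: C(t) = C_in + (C₀ − C_in) e^(−t/τ).
C(25.79) = 0 + (3.022 − 0)·e^(−25.79/39.7223) = 0 + (3.02200)·0.522434 = 1.57879 g/L.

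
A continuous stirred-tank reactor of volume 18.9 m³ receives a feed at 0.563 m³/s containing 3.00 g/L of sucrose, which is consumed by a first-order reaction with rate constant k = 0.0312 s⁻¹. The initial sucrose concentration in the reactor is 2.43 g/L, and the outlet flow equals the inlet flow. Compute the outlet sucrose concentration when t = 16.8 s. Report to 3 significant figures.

Accumulation = in − out − consumed: V dC/dt = Q C_in − Q C − k V C.
dC/dt = (Q/V) C_in − (Q/V + k) C; effective rate a = Q/V + k = 0.029788 + 0.0312 = 0.060988 s⁻¹.
C_ss = Q C_in/(Q + kV) = 1.4653 g/L; C(t) = C_ss + (C₀ − C_ss) e^(−a t).
C(16.8) = 1.4653 + (0.96472)·e^(−0.060988·16.8) = 1.4653 + (0.96472)·0.35894 = 1.8116 g/L.

1.81 g/L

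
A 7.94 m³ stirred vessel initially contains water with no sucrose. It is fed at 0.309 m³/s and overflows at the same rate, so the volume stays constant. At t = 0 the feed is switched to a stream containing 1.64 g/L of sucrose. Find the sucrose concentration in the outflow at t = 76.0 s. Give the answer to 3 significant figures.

1.55 g/L

Accumulation = in − out for the solute gives V dC/dt = Q(C_in − C).
Time constant τ = V/Q = 7.94/0.309 = 25.696 s.
Solution: C(t) = C_in + (C₀ − C_in) e^(−t/τ).
C(76.0) = 1.64 + (0 − 1.64)·e^(−76.0/25.696) = 1.64 + (-1.6400)·0.051939 = 1.5548 g/L.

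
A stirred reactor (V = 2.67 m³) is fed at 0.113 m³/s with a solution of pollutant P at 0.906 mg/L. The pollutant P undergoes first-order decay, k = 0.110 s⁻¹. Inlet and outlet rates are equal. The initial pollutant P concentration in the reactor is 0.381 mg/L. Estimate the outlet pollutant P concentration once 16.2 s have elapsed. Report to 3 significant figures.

V dC/dt = Q(C_in − C) − k V C.
dC/dt = (Q/V) C_in − (Q/V + k) C; effective rate a = Q/V + k = 0.042322 + 0.110 = 0.15232 s⁻¹.
C_ss = Q C_in/(Q + kV) = 0.25173 mg/L; C(t) = C_ss + (C₀ − C_ss) e^(−a t).
C(16.2) = 0.25173 + (0.12927)·e^(−0.15232·16.2) = 0.25173 + (0.12927)·0.084787 = 0.26269 mg/L.

0.263 mg/L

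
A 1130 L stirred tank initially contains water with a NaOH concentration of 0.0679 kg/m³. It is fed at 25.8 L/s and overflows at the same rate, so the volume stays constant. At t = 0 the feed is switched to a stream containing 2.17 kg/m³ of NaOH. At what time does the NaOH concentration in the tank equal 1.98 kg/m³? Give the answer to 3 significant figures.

Mass balance on the solute (V constant): V dC/dt = Q(C_in − C), so τ = V/Q = 43.798 s.
C(t) = C_in + (C₀ − C_in) e^(−t/τ). Set C = 1.98 and solve for t:
e^(−t/τ) = (C − C_in)/(C₀ − C_in) = (1.98 − 2.17)/(0.0679 − 2.17) = 0.090386
t = −τ ln(…) = 43.798 × 2.4037 = 105.28 s.

105 s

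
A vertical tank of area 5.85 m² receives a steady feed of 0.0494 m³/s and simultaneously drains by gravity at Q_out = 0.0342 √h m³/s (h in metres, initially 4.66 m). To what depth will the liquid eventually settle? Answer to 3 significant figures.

A dh/dt = Q_in − 0.0342 √h. Steady state requires inflow = outflow:
Q_in = 0.0342 √h_ss ⇒ √h_ss = 0.0494/0.0342 = 1.4444.
h_ss = 1.4444² = 2.0864 m. (Since h₀ = 4.66 m > h_ss, the level will fall toward this value.)

2.09 m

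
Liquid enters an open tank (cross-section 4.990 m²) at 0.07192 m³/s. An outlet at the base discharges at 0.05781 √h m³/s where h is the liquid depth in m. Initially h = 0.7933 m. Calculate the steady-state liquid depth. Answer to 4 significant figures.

Volume balance on the tank: A dh/dt = Q_in − 0.05781 √h. At steady state dh/dt = 0:
Q_in = 0.05781 √h_ss ⇒ √h_ss = 0.07192/0.05781 = 1.24408.
h_ss = 1.24408² = 1.54772 m. (Since h₀ = 0.7933 m < h_ss, the level will rise toward this value.)

1.548 m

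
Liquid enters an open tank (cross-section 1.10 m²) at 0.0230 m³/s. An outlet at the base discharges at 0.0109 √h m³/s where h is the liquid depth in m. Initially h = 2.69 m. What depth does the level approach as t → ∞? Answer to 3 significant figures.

Level balance: A dh/dt = 0.0230 − 0.0109 √h. Setting dh/dt = 0:
Q_in = 0.0109 √h_ss ⇒ √h_ss = 0.0230/0.0109 = 2.1101.
h_ss = 2.1101² = 4.4525 m. (Since h₀ = 2.69 m < h_ss, the level will rise toward this value.)

4.45 m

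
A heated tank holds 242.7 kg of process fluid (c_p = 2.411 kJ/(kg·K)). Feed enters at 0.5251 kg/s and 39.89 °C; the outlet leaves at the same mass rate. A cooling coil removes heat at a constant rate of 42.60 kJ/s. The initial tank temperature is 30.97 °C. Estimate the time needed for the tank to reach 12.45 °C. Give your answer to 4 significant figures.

638.8 s

M c_p dT/dt = ṁ c_p (T_in − T) − Q̇.
τ = M/ṁ = 462.198 s; T_ss = T_in − Q̇/(ṁ c_p) = 6.24114 °C.
T(t) = T_ss + (T₀ − T_ss) e^(−t/τ). Set T = 12.45:
e^(−t/τ) = (12.45 − 6.24114)/(30.97 − 6.24114) = 0.251078
t = −462.198 · ln(0.251078) = 638.754 s.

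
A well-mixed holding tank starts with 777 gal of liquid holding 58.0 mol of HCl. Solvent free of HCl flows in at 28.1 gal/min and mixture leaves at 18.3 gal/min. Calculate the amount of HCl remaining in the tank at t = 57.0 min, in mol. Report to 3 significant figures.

Let m(t) be the amount of HCl. Volume: V(t) = V₀ + (Q_in − Q_out) t = 777 + 9.8000 t; V(57.0) = 1335.6 gal.
Solute balance: dm/dt = 0 − Q_out C = −Q_out m/V(t).
dm/m = −Q_out dt/(V₀ + 9.8000 t); integrating gives ln(m/m₀) = −(Q_out/(Q_in−Q_out)) ln(V/V₀).
m = m₀ (V₀/V)^(Q_out/(Q_in−Q_out)) = 58.0 × (777/1335.6)^(1.8673) = 21.092 mol.

21.1 mol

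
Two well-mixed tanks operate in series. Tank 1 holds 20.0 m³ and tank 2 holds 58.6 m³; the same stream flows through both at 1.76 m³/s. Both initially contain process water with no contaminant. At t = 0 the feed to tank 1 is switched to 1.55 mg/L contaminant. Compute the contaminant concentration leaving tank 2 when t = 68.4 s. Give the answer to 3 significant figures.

1.25 mg/L

Time constants: τᵢ = Vᵢ/Q for each well-mixed tank.
τ₁ = 20.0/1.76 = 11.364 s; τ₂ = 58.6/1.76 = 33.295 s.
Tank 1: C₁ = C_in(1 − e^(−t/τ₁)). Tank 2 (τ₁ ≠ τ₂): C₂ = C_in[1 − (τ₁ e^(−t/τ₁) − τ₂ e^(−t/τ₂))/(τ₁ − τ₂)].
At t = 68.4: e^(−t/τ₁) = 0.0024316, e^(−t/τ₂) = 0.12818.
C₂ = 1.55·[1 − (11.364·0.0024316 − 33.295·0.12818)/(-21.932)] = 1.55·0.80667 = 1.2503 mg/L.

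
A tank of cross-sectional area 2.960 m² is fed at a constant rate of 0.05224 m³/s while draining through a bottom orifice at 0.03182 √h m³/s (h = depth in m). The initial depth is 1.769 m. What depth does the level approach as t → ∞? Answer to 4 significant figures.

2.695 m

Level balance: A dh/dt = 0.05224 − 0.03182 √h. Setting dh/dt = 0:
Q_in = 0.03182 √h_ss ⇒ √h_ss = 0.05224/0.03182 = 1.64173.
h_ss = 1.64173² = 2.69529 m. (Since h₀ = 1.769 m < h_ss, the level will rise toward this value.)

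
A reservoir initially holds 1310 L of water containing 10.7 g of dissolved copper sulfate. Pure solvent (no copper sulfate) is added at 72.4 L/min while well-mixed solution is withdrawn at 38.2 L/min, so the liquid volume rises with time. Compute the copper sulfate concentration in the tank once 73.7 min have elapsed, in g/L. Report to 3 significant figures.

Let m(t) be the amount of copper sulfate. Volume: V(t) = V₀ + (Q_in − Q_out) t = 1310 + 34.200 t; V(73.7) = 3830.5 L.
Species balance (pure solvent in): dm/dt = −Q_out · m/V(t).
dm/m = −Q_out dt/(V₀ + 34.200 t); integrating gives ln(m/m₀) = −(Q_out/(Q_in−Q_out)) ln(V/V₀).
m = m₀ (V₀/V)^(Q_out/(Q_in−Q_out)) = 10.7 × (1310/3830.5)^(1.1170) = 3.2277 g.
C = m/V = 3.2277/3830.5 = 0.00084262 g/L.

0.000843 g/L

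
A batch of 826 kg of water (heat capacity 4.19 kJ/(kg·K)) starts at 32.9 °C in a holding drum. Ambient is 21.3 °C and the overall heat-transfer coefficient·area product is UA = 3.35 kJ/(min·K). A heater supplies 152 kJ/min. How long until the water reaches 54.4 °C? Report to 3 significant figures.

Lumped-capacitance energy balance: M c_p dT/dt = UA(T_amb − T) + Q̇.
τ = M c_p/UA = 1033.1 min; T_ss = T_amb + Q̇/UA = 21.3 + 152/3.35 = 66.673 °C.
T(t) = T_ss + (T₀ − T_ss)e^(−t/τ); set T = 54.4:
t = −τ ln[(T − T_ss)/(T₀ − T_ss)] = −1033.1 · ln(0.36340) = 1045.8 min.

1050 min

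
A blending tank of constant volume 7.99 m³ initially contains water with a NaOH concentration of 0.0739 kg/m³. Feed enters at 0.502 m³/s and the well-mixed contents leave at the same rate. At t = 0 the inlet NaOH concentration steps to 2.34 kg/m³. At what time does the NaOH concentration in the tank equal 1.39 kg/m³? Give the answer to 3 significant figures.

Mass balance on the solute (V constant): V dC/dt = Q(C_in − C), so τ = V/Q = 15.916 s.
C(t) = C_in + (C₀ − C_in) e^(−t/τ). Set C = 1.39 and solve for t:
e^(−t/τ) = (C − C_in)/(C₀ − C_in) = (1.39 − 2.34)/(0.0739 − 2.34) = 0.41922
t = −τ ln(…) = 15.916 × 0.86935 = 13.837 s.

13.8 s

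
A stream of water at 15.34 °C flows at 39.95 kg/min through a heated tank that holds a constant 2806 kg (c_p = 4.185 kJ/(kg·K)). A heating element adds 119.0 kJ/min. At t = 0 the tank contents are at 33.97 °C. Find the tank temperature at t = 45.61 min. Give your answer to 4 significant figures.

M c_p dT/dt = ṁ c_p (T_in − T) + Q̇.
τ = M/ṁ = 70.2378 min; T_ss = T_in + Q̇/(ṁ c_p) = 15.34 + 119.0/(39.95·4.185) = 16.0518 °C.
Integrating: T(t) = T_ss + (T₀ − T_ss) e^(−t/τ).
T(45.61) = 16.0518 + (17.9182)·e^(−45.61/70.2378) = 16.0518 + (17.9182)·0.522377 = 25.4118 °C.

25.41 °C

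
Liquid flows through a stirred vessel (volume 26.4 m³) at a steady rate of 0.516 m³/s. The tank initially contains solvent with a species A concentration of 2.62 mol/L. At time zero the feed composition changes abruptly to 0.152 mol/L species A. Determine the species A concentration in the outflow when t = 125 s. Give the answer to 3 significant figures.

Unsteady species balance (constant V, well mixed): V dC/dt = Q(C_in − C).
So dC/dt = (C_in − C)/τ with τ = V/Q = 26.4/0.516 = 51.163 s.
Solution: C(t) = C_in + (C₀ − C_in) e^(−t/τ).
C(125) = 0.152 + (2.62 − 0.152)·e^(−125/51.163) = 0.152 + (2.4680)·0.086884 = 0.36643 mol/L.

0.366 mol/L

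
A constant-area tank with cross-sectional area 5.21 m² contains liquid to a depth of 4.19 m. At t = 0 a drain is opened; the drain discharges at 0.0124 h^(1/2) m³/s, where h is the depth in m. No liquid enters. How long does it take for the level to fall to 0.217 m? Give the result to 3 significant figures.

1330 s

With no inflow, A dh/dt = −0.0124 √h.
Separate and integrate: 2(√h − √h₀) = −(0.0124/A) t.
t = 2A(√h₀ − √h)/0.0124 = 2·5.21·(√4.19 − √0.217)/0.0124
  = 10.420 × (2.0469 − 0.46583) / 0.0124 = 1328.6 s.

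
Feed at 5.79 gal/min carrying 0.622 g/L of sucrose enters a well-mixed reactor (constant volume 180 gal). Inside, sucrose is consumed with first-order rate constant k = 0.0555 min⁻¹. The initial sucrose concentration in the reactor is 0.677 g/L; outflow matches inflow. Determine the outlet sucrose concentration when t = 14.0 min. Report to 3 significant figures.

0.360 g/L

Accumulation = in − out − consumed: V dC/dt = Q C_in − Q C − k V C.
dC/dt = (Q/V) C_in − (Q/V + k) C; effective rate a = Q/V + k = 0.032167 + 0.0555 = 0.087667 min⁻¹.
C_ss = Q C_in/(Q + kV) = 0.22822 g/L; C(t) = C_ss + (C₀ − C_ss) e^(−a t).
C(14.0) = 0.22822 + (0.44878)·e^(−0.087667·14.0) = 0.22822 + (0.44878)·0.29307 = 0.35975 g/L.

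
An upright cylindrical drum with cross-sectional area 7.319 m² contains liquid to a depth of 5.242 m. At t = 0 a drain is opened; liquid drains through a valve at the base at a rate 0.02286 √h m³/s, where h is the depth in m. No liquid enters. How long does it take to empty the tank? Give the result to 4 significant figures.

A dh/dt = −Q_out = −0.02286 √h.
Separate and integrate: 2(√h − √h₀) = −(0.02286/A) t.
Tank is empty when √h = 0: t_empty = 2A√h₀/0.02286.
t_empty = 2·7.319·√5.242/0.02286 = 14.6380·2.28954/0.02286 = 1466.07 s.

1466 s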